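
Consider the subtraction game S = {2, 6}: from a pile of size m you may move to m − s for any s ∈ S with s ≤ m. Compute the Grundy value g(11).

Build the Grundy sequence with g(k) = mex{g(k−s) : s ∈ {2, 6}, s ≤ k}:
g(0) = mex{} = 0
g(1) = mex{} = 0
g(2) = mex{0} = 1
g(3) = mex{0} = 1
g(4) = mex{1} = 0
g(5) = mex{1} = 0
g(6) = mex{0} = 1
g(7) = mex{0} = 1
g(8) = mex{1} = 0
g(9) = mex{1} = 0
g(10) = mex{0} = 1
g(11) = mex{0} = 1
So g(11) = 1.

1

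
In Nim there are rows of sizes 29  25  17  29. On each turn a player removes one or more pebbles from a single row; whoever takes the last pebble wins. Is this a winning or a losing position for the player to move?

Nim-sum: 29 ^ 25 ^ 17 ^ 29 = 8.
The nim-sum is 8 ≠ 0, so this is an N-position: the player to move can win.

Winning position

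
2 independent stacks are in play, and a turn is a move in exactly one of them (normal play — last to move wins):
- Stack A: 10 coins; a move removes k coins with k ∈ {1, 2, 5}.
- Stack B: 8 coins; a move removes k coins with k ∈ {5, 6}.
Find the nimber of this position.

0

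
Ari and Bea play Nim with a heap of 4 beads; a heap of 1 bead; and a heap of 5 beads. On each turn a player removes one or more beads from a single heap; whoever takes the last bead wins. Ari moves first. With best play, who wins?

Compute the nim-sum pairwise:
4 ⊕ 1 = 5
5 ⊕ 5 = 0
The nim-sum is 0, so this is a P-position: the player to move is in a losing position under optimal play; Ari is about to move from it and so loses — Bea wins.

Bea wins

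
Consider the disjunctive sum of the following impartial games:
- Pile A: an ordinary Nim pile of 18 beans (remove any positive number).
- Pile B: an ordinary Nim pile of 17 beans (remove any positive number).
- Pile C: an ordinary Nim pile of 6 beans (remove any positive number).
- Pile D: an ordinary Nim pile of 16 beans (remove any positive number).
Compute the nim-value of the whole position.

Pile A is a plain Nim pile of size 18, so its Grundy value is 18.
Pile B is a plain Nim pile of size 17, so its Grundy value is 17.
Pile C is a plain Nim pile of size 6, so its Grundy value is 6.
Pile D is a plain Nim pile of size 16, so its Grundy value is 16.
The value of a disjunctive sum is the nim-sum of the parts.
Combined value = 18 ⊕ 17 ⊕ 6 ⊕ 16 = 21.

21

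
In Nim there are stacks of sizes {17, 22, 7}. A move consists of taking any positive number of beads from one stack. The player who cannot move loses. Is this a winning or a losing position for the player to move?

Write each in binary and XOR column by column:
  10001  (17)
  10110  (22)
  00111  (7)
  -----
  00000  (0)
The nim-sum is 0, so this is a P-position: the player to move is in a losing position under optimal play.

Losing position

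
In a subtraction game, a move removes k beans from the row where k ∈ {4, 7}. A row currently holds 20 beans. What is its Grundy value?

2

Build the Grundy sequence with g(k) = mex{g(k−s) : s ∈ {4, 7}, s ≤ k}:
k:     0  1  2  3  4  5  6  7  8  9 10 11 12 13 14 15 16 17 18 19 20
g(k):  0  0  0  0  1  1  1  1  2  2  2  0  0  0  0  1  1  1  1  2  2
So g(20) = 2.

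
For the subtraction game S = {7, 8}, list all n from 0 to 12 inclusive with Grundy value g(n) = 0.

0, 1, 2, 3, 4, 5, 6

Compute g(0), g(1), … for moves {7, 8}:
k:     0  1  2  3  4  5  6  7  8  9 10 11 12
g(k):  0  0  0  0  0  0  0  1  1  1  1  1  1
The P-positions (g = 0) in 0..12 are 0, 1, 2, 3, 4, 5, 6.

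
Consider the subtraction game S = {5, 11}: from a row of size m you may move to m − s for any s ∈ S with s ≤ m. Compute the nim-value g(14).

2

Compute g(0), g(1), … for moves {5, 11}:
g(0) = mex{} = 0
g(1) = mex{} = 0
g(2) = mex{} = 0
g(3) = mex{} = 0
g(4) = mex{} = 0
g(5) = mex{0} = 1
g(6) = mex{0} = 1
g(7) = mex{0} = 1
g(8) = mex{0} = 1
g(9) = mex{0} = 1
g(10) = mex{1} = 0
g(11) = mex{0,1} = 2
g(12) = mex{0,1} = 2
g(13) = mex{0,1} = 2
g(14) = mex{0,1} = 2
So g(14) = 2.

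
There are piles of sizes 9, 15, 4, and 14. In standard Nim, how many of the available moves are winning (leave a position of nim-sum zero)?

In binary:
  1001  (9)
  1111  (15)
  0100  (4)
  1110  (14)
  ----
  1100  (12)
The overall nim-sum is X = 12. A pile of size p has a winning move iff p XOR X < p (reduce it to p XOR X).
  9: 9 XOR 12 = 5 < 9 — winning move (to 5).
  15: 15 XOR 12 = 3 < 15 — winning move (to 3).
  4: 4 XOR 12 = 8 ≥ 4 — no move.
  14: 14 XOR 12 = 2 < 14 — winning move (to 2).
That gives 3 winning moves.

3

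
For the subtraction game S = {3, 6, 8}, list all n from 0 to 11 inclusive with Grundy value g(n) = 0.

Compute g(0), g(1), … for moves {3, 6, 8}:
g(0) = mex{} = 0
g(1) = mex{} = 0
g(2) = mex{} = 0
g(3) = mex{0} = 1
g(4) = mex{0} = 1
g(5) = mex{0} = 1
g(6) = mex{0,1} = 2
g(7) = mex{0,1} = 2
g(8) = mex{0,1} = 2
g(9) = mex{0,1,2} = 3
g(10) = mex{0,1,2} = 3
g(11) = mex{1,2} = 0
The P-positions (g = 0) in 0..11 are 0, 1, 2, 11.

0, 1, 2, 11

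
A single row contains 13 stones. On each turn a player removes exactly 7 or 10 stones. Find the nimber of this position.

1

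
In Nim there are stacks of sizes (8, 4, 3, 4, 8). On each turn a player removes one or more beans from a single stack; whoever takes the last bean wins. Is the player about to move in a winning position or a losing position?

Winning position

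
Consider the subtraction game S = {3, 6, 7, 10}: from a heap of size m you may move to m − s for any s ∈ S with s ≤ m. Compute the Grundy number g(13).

0

Build the Grundy sequence with g(k) = mex{g(k−s) : s ∈ {3, 6, 7, 10}, s ≤ k}:
k:     0  1  2  3  4  5  6  7  8  9 10 11 12 13
g(k):  0  0  0  1  1  1  2  2  2  3  3  3  4  0
So g(13) = 0.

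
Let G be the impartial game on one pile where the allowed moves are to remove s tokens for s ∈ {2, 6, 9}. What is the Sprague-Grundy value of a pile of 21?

1

Build the Grundy sequence with g(k) = mex{g(k−s) : s ∈ {2, 6, 9}, s ≤ k}:
k:     0  1  2  3  4  5  6  7  8  9 10 11 12 13 14 15 16 17 18 19 20 21
g(k):  0  0  1  1  0  0  1  1  0  2  1  3  0  2  1  0  0  1  1  0  0  1
So g(21) = 1.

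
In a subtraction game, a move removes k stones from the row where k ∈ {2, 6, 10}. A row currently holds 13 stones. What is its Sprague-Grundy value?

Grundy values for subtraction set {2, 6, 10}:
k:     0  1  2  3  4  5  6  7  8  9 10 11 12 13
g(k):  0  0  1  1  0  0  1  1  0  0  1  1  0  0
So g(13) = 0.

0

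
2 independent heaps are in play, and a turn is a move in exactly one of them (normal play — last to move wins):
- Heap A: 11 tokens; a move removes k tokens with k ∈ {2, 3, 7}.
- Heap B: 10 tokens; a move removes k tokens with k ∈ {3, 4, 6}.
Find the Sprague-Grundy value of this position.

Grundy values for heap A (subtraction set {2, 3, 7}):
g(0) = mex{} = 0
g(1) = mex{} = 0
g(2) = mex{0} = 1
g(3) = mex{0} = 1
g(4) = mex{0,1} = 2
g(5) = mex{1} = 0
g(6) = mex{1,2} = 0
g(7) = mex{0,2} = 1
g(8) = mex{0} = 1
g(9) = mex{0,1} = 2
g(10) = mex{1} = 0
g(11) = mex{1,2} = 0
So g(11) = 0.
Build the Grundy sequence for heap B with g(k) = mex{g(k−s) : s ∈ {3, 4, 6}, s ≤ k}:
k:     0  1  2  3  4  5  6  7  8  9 10
g(k):  0  0  0  1  1  1  2  2  2  0  0
So g(10) = 0.
By the Sprague-Grundy theorem, the Grundy value of a sum of independent games is the XOR of the component values.
Combined value = 0 ⊕ 0 = 0.

0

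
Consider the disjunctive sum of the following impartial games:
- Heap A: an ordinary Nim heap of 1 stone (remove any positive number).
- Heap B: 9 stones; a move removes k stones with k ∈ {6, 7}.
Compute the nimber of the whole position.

Heap A is a plain Nim heap of size 1, so its Grundy value is 1.
Build the Grundy sequence for heap B with g(k) = mex{g(k−s) : s ∈ {6, 7}, s ≤ k}:
k:     0  1  2  3  4  5  6  7  8  9
g(k):  0  0  0  0  0  0  1  1  1  1
So g(9) = 1.
By the Sprague-Grundy theorem, the Grundy value of a sum of independent games is the XOR of the component values.
Combined value = 1 ⊕ 1 = 0.

0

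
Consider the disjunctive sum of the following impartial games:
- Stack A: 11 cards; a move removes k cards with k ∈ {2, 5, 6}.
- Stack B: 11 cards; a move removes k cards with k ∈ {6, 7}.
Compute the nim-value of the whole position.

Build the Grundy sequence for stack A with g(k) = mex{g(k−s) : s ∈ {2, 5, 6}, s ≤ k}:
g(0) = mex{} = 0
g(1) = mex{} = 0
g(2) = mex{0} = 1
g(3) = mex{0} = 1
g(4) = mex{1} = 0
g(5) = mex{0,1} = 2
g(6) = mex{0} = 1
g(7) = mex{0,1,2} = 3
g(8) = mex{1} = 0
g(9) = mex{0,1,3} = 2
g(10) = mex{0,2} = 1
g(11) = mex{1,2} = 0
So g(11) = 0.
Build the Grundy sequence for stack B with g(k) = mex{g(k−s) : s ∈ {6, 7}, s ≤ k}:
k:     0  1  2  3  4  5  6  7  8  9 10 11
g(k):  0  0  0  0  0  0  1  1  1  1  1  1
So g(11) = 1.
By the Sprague-Grundy theorem, the Grundy value of a sum of independent games is the XOR of the component values.
Combined value = 0 ⊕ 1 = 1.

1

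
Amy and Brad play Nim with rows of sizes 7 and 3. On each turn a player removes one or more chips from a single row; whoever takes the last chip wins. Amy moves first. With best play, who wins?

Amy wins

Nim-sum: 7 ⊕ 3 = 4.
The nim-sum is 4 ≠ 0, so this is an N-position: the player to move can win; Amy has a winning move.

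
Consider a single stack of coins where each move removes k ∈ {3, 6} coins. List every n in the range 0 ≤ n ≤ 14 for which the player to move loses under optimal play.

0, 1, 2, 9, 10, 11

Grundy values for subtraction set {3, 6}:
g(0) = mex{} = 0
g(1) = mex{} = 0
g(2) = mex{} = 0
g(3) = mex{0} = 1
g(4) = mex{0} = 1
g(5) = mex{0} = 1
g(6) = mex{0,1} = 2
g(7) = mex{0,1} = 2
g(8) = mex{0,1} = 2
g(9) = mex{1,2} = 0
g(10) = mex{1,2} = 0
g(11) = mex{1,2} = 0
g(12) = mex{0,2} = 1
g(13) = mex{0,2} = 1
g(14) = mex{0,2} = 1
The P-positions (g = 0) in 0..14 are 0, 1, 2, 9, 10, 11.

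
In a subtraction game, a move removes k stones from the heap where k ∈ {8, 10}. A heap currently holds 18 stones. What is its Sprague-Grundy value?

Grundy values for subtraction set {8, 10}:
k:     0  1  2  3  4  5  6  7  8  9 10 11 12 13 14 15 16 17 18
g(k):  0  0  0  0  0  0  0  0  1  1  1  1  1  1  1  1  2  2  0
So g(18) = 0.

0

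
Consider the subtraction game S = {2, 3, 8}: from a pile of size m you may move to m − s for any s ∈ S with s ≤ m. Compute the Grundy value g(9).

2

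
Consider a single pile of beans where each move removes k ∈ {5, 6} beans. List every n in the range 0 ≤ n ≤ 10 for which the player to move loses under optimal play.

Grundy values for subtraction set {5, 6}:
g(0) = mex{} = 0
g(1) = mex{} = 0
g(2) = mex{} = 0
g(3) = mex{} = 0
g(4) = mex{} = 0
g(5) = mex{0} = 1
g(6) = mex{0} = 1
g(7) = mex{0} = 1
g(8) = mex{0} = 1
g(9) = mex{0} = 1
g(10) = mex{0,1} = 2
The P-positions (g = 0) in 0..10 are 0, 1, 2, 3, 4.

0, 1, 2, 3, 4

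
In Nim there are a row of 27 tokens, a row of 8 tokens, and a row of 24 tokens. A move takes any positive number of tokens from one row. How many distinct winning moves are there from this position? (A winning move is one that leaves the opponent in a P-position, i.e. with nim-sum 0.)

3

Nim-sum: 27 ⊕ 8 ⊕ 24 = 11.
The overall nim-sum is X = 11. A row of size p has a winning move iff p XOR X < p (reduce it to p XOR X).
  27: 27 XOR 11 = 16 < 27 — winning move (to 16).
  8: 8 XOR 11 = 3 < 8 — winning move (to 3).
  24: 24 XOR 11 = 19 < 24 — winning move (to 19).
That gives 3 winning moves.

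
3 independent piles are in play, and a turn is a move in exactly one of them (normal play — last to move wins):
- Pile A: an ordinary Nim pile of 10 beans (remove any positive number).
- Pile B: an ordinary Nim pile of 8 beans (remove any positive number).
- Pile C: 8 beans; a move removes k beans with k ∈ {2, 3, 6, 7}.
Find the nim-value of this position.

Pile A is a plain Nim pile of size 10, so its Grundy value is 10.
Pile B is a plain Nim pile of size 8, so its Grundy value is 8.
For pile C, compute g(0), g(1), … with moves {2, 3, 6, 7}:
k:     0  1  2  3  4  5  6  7  8
g(k):  0  0  1  1  2  0  3  1  2
So g(8) = 2.
By the Sprague-Grundy theorem, the Grundy value of a sum of independent games is the XOR of the component values.
Combined value = 10 XOR 8 XOR 2 = 0.

0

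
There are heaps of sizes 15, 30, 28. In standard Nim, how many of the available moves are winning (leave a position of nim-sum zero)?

3

Nim-sum: 15 ^ 30 ^ 28 = 13.
The overall nim-sum is X = 13. A heap of size p has a winning move iff p XOR X < p (reduce it to p XOR X).
  15: 15 XOR 13 = 2 < 15 — winning move (to 2).
  30: 30 XOR 13 = 19 < 30 — winning move (to 19).
  28: 28 XOR 13 = 17 < 28 — winning move (to 17).
That gives 3 winning moves.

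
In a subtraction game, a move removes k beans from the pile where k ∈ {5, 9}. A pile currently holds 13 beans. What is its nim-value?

2

Build the Grundy sequence with g(k) = mex{g(k−s) : s ∈ {5, 9}, s ≤ k}:
k:     0  1  2  3  4  5  6  7  8  9 10 11 12 13
g(k):  0  0  0  0  0  1  1  1  1  1  2  2  2  2
So g(13) = 2.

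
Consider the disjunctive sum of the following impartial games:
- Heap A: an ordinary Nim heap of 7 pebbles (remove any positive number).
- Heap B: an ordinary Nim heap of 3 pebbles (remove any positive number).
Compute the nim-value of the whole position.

4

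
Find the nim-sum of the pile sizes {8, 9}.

Bitwise XOR of the heap sizes:
  1000  (8)
  1001  (9)
  ----
  0001  (1)

1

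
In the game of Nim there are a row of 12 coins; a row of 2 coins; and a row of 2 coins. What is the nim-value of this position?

Compute the nim-sum pairwise:
12 ^ 2 = 14
14 ^ 2 = 12

12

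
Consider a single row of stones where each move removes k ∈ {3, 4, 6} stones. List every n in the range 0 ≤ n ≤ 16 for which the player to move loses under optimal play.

Grundy values for subtraction set {3, 4, 6}:
k:     0  1  2  3  4  5  6  7  8  9 10 11 12 13 14 15 16
g(k):  0  0  0  1  1  1  2  2  2  0  0  0  1  1  1  2  2
The P-positions (g = 0) in 0..16 are 0, 1, 2, 9, 10, 11.

0, 1, 2, 9, 10, 11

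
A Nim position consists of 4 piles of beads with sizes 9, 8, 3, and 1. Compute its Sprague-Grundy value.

3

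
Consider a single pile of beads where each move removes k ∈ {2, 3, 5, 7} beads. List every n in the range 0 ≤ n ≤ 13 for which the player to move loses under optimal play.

0, 1, 9, 10

Compute g(0), g(1), … for moves {2, 3, 5, 7}:
k:     0  1  2  3  4  5  6  7  8  9 10 11 12 13
g(k):  0  0  1  1  2  2  3  3  4  0  0  1  1  2
The P-positions (g = 0) in 0..13 are 0, 1, 9, 10.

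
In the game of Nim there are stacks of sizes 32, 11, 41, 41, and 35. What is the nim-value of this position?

8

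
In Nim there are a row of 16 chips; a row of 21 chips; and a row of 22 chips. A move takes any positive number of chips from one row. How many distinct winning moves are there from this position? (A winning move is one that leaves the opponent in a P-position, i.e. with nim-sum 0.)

3

In binary:
  10000  (16)
  10101  (21)
  10110  (22)
  -----
  10011  (19)
The overall nim-sum is X = 19. A row of size p has a winning move iff p XOR X < p (reduce it to p XOR X).
  16: 16 XOR 19 = 3 < 16 — winning move (to 3).
  21: 21 XOR 19 = 6 < 21 — winning move (to 6).
  22: 22 XOR 19 = 5 < 22 — winning move (to 5).
That gives 3 winning moves.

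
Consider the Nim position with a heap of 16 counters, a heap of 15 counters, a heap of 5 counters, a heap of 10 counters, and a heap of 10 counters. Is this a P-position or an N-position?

Write each in binary and XOR column by column:
  10000  (16)
  01111  (15)
  00101  (5)
  01010  (10)
  01010  (10)
  -----
  11010  (26)
The nim-sum is 26 ≠ 0, so this is an N-position: the player to move can win.

N-position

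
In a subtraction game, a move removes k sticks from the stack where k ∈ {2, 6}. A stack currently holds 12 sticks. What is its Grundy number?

0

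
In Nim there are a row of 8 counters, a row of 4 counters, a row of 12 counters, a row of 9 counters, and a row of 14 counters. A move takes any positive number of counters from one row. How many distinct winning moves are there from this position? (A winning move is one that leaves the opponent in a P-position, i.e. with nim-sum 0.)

Nim-sum: 8 XOR 4 XOR 12 XOR 9 XOR 14 = 7.
The overall nim-sum is X = 7. A row of size p has a winning move iff p XOR X < p (reduce it to p XOR X).
  8: 8 XOR 7 = 15 ≥ 8 — no move.
  4: 4 XOR 7 = 3 < 4 — winning move (to 3).
  12: 12 XOR 7 = 11 < 12 — winning move (to 11).
  9: 9 XOR 7 = 14 ≥ 9 — no move.
  14: 14 XOR 7 = 9 < 14 — winning move (to 9).
That gives 3 winning moves.

3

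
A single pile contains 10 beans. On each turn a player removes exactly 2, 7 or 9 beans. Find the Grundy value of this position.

3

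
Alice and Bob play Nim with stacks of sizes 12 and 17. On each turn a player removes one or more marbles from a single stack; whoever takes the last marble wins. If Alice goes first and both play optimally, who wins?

Alice wins

Write each in binary and XOR column by column:
  01100  (12)
  10001  (17)
  -----
  11101  (29)
The nim-sum is 29 ≠ 0, so this is an N-position: the player to move can win; Alice has a winning move.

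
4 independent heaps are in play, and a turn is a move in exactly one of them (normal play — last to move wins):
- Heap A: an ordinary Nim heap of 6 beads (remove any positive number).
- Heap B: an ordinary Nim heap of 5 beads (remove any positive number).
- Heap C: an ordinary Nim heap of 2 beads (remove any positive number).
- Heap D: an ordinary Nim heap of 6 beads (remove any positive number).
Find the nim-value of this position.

7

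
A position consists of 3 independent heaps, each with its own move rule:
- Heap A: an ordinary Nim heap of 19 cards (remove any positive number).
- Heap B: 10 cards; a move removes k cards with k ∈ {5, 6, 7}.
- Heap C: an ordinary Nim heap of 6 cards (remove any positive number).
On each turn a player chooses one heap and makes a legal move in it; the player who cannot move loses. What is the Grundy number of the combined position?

Heap A is a plain Nim heap of size 19, so its Grundy value is 19.
Grundy values for heap B (subtraction set {5, 6, 7}):
k:     0  1  2  3  4  5  6  7  8  9 10
g(k):  0  0  0  0  0  1  1  1  1  1  2
So g(10) = 2.
Heap C is a plain Nim heap of size 6, so its Grundy value is 6.
By the Sprague-Grundy theorem, the Grundy value of a sum of independent games is the XOR of the component values.
Combined value = 19 XOR 2 XOR 6 = 23.

23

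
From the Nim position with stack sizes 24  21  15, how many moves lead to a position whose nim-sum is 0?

Compute the nim-sum pairwise:
24 XOR 21 = 13
13 XOR 15 = 2
The overall nim-sum is X = 2. A stack of size p has a winning move iff p XOR X < p (reduce it to p XOR X).
  24: 24 XOR 2 = 26 ≥ 24 — no move.
  21: 21 XOR 2 = 23 ≥ 21 — no move.
  15: 15 XOR 2 = 13 < 15 — winning move (to 13).
That gives 1 winning move.

1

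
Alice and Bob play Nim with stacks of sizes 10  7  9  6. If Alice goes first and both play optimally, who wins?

Nim-sum: 10 XOR 7 XOR 9 XOR 6 = 2.
The nim-sum is 2 ≠ 0, so this is an N-position: the player to move can win; Alice has a winning move.

Alice wins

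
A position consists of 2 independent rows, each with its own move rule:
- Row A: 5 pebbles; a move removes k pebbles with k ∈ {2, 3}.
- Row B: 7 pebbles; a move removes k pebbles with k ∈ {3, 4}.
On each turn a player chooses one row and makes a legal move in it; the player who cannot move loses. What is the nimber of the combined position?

0

Build the Grundy sequence for row A with g(k) = mex{g(k−s) : s ∈ {2, 3}, s ≤ k}:
k:     0  1  2  3  4  5
g(k):  0  0  1  1  2  0
So g(5) = 0.
For row B, compute g(0), g(1), … with moves {3, 4}:
g(0) = mex{} = 0
g(1) = mex{} = 0
g(2) = mex{} = 0
g(3) = mex{0} = 1
g(4) = mex{0} = 1
g(5) = mex{0} = 1
g(6) = mex{0,1} = 2
g(7) = mex{1} = 0
So g(7) = 0.
By the Sprague-Grundy theorem, the Grundy value of a sum of independent games is the XOR of the component values.
Combined value = 0 ⊕ 0 = 0.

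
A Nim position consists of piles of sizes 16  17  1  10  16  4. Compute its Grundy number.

Nim-sum: 16 XOR 17 XOR 1 XOR 10 XOR 16 XOR 4 = 30.

30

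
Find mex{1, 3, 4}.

0

0 is not in the set, so the mex is 0.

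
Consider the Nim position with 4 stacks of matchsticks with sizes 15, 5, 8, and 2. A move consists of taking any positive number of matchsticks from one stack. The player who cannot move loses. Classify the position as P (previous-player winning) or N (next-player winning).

P-position

Compute the nim-sum pairwise:
15 ^ 5 = 10
10 ^ 8 = 2
2 ^ 2 = 0
The nim-sum is 0, so this is a P-position: the player to move is in a losing position under optimal play.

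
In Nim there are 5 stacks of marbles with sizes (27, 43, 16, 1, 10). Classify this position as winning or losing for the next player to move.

Winning position

Bitwise XOR of the heap sizes:
  011011  (27)
  101011  (43)
  010000  (16)
  000001  (1)
  001010  (10)
  ------
  101011  (43)
The nim-sum is 43 ≠ 0, so this is an N-position: the player to move can win.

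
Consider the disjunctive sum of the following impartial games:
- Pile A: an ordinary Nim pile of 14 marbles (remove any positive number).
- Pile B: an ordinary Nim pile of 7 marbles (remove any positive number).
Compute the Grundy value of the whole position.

9

Pile A is a plain Nim pile of size 14, so its Grundy value is 14.
Pile B is a plain Nim pile of size 7, so its Grundy value is 7.
The value of a disjunctive sum is the nim-sum of the parts.
Combined value = 14 XOR 7 = 9.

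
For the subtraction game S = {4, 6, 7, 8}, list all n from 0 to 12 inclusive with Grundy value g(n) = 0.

0, 1, 2, 3, 12

Build the Grundy sequence with g(k) = mex{g(k−s) : s ∈ {4, 6, 7, 8}, s ≤ k}:
g(0) = mex{} = 0
g(1) = mex{} = 0
g(2) = mex{} = 0
g(3) = mex{} = 0
g(4) = mex{0} = 1
g(5) = mex{0} = 1
g(6) = mex{0} = 1
g(7) = mex{0} = 1
g(8) = mex{0,1} = 2
g(9) = mex{0,1} = 2
g(10) = mex{0,1} = 2
g(11) = mex{0,1} = 2
g(12) = mex{1,2} = 0
The P-positions (g = 0) in 0..12 are 0, 1, 2, 3, 12.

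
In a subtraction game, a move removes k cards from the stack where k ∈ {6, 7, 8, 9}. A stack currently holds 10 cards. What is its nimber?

1

Grundy values for subtraction set {6, 7, 8, 9}:
g(0) = mex{} = 0
g(1) = mex{} = 0
g(2) = mex{} = 0
g(3) = mex{} = 0
g(4) = mex{} = 0
g(5) = mex{} = 0
g(6) = mex{0} = 1
g(7) = mex{0} = 1
g(8) = mex{0} = 1
g(9) = mex{0} = 1
g(10) = mex{0} = 1
So g(10) = 1.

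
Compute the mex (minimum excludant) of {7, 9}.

0

0 is not in the set, so the mex is 0.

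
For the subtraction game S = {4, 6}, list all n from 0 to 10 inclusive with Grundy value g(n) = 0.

0, 1, 2, 3, 10

Build the Grundy sequence with g(k) = mex{g(k−s) : s ∈ {4, 6}, s ≤ k}:
k:     0  1  2  3  4  5  6  7  8  9 10
g(k):  0  0  0  0  1  1  1  1  2  2  0
The P-positions (g = 0) in 0..10 are 0, 1, 2, 3, 10.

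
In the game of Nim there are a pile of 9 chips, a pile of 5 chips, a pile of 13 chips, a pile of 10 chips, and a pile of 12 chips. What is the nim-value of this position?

Bitwise XOR of the heap sizes:
  1001  (9)
  0101  (5)
  1101  (13)
  1010  (10)
  1100  (12)
  ----
  0111  (7)

7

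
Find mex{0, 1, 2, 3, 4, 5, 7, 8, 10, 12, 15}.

The values 0, 1, 2, 3, 4, 5 are all present; 6 is the first non-negative integer missing from the set.

6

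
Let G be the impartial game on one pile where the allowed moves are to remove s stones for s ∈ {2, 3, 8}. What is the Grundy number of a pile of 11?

Build the Grundy sequence with g(k) = mex{g(k−s) : s ∈ {2, 3, 8}, s ≤ k}:
k:     0  1  2  3  4  5  6  7  8  9 10 11
g(k):  0  0  1  1  2  0  0  1  1  2  0  0
So g(11) = 0.

0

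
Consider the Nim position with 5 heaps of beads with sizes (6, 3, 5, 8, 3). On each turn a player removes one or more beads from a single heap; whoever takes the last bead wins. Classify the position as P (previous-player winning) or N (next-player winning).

N-position

Compute the nim-sum pairwise:
6 XOR 3 = 5
5 XOR 5 = 0
0 XOR 8 = 8
8 XOR 3 = 11
The nim-sum is 11 ≠ 0, so this is an N-position: the player to move can win.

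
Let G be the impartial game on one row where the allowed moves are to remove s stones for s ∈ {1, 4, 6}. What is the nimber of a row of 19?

2

Build the Grundy sequence with g(k) = mex{g(k−s) : s ∈ {1, 4, 6}, s ≤ k}:
k:     0  1  2  3  4  5  6  7  8  9 10 11 12 13 14 15 16 17 18 19
g(k):  0  1  0  1  2  0  1  0  1  2  0  1  0  1  2  0  1  0  1  2
So g(19) = 2.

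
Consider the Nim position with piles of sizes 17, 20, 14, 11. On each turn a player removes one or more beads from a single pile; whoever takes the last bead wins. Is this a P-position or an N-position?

P-position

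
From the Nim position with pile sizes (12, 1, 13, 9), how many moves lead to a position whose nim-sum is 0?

3

Compute the nim-sum pairwise:
12 XOR 1 = 13
13 XOR 13 = 0
0 XOR 9 = 9
The overall nim-sum is X = 9. A pile of size p has a winning move iff p XOR X < p (reduce it to p XOR X).
  12: 12 XOR 9 = 5 < 12 — winning move (to 5).
  1: 1 XOR 9 = 8 ≥ 1 — no move.
  13: 13 XOR 9 = 4 < 13 — winning move (to 4).
  9: 9 XOR 9 = 0 < 9 — winning move (to 0).
That gives 3 winning moves.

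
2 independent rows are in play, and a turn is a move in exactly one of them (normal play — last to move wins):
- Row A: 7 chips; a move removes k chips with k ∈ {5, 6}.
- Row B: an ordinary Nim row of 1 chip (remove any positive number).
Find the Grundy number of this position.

Grundy values for row A (subtraction set {5, 6}):
k:     0  1  2  3  4  5  6  7
g(k):  0  0  0  0  0  1  1  1
So g(7) = 1.
Row B is a plain Nim row of size 1, so its Grundy value is 1.
The value of a disjunctive sum is the nim-sum of the parts.
Combined value = 1 XOR 1 = 0.

0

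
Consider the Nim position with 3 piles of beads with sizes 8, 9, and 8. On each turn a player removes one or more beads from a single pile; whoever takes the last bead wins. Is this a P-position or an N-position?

N-position

Compute the nim-sum pairwise:
8 XOR 9 = 1
1 XOR 8 = 9
The nim-sum is 9 ≠ 0, so this is an N-position: the player to move can win.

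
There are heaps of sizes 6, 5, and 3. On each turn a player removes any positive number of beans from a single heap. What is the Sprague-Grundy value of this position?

0

In binary:
  110  (6)
  101  (5)
  011  (3)
  ---
  000  (0)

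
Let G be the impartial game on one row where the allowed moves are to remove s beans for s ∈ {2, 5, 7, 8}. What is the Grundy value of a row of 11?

Build the Grundy sequence with g(k) = mex{g(k−s) : s ∈ {2, 5, 7, 8}, s ≤ k}:
g(0) = mex{} = 0
g(1) = mex{} = 0
g(2) = mex{0} = 1
g(3) = mex{0} = 1
g(4) = mex{1} = 0
g(5) = mex{0,1} = 2
g(6) = mex{0} = 1
g(7) = mex{0,1,2} = 3
g(8) = mex{0,1} = 2
g(9) = mex{0,1,3} = 2
g(10) = mex{1,2} = 0
g(11) = mex{0,1,2} = 3
So g(11) = 3.

3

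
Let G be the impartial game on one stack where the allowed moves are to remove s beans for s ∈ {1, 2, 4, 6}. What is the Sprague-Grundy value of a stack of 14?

Grundy values for subtraction set {1, 2, 4, 6}:
k:     0  1  2  3  4  5  6  7  8  9 10 11 12 13 14
g(k):  0  1  2  0  1  2  3  4  0  1  2  0  1  2  3
So g(14) = 3.

3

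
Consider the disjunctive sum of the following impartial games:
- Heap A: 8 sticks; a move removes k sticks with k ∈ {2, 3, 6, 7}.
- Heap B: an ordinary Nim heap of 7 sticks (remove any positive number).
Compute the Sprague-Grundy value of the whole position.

Grundy values for heap A (subtraction set {2, 3, 6, 7}):
k:     0  1  2  3  4  5  6  7  8
g(k):  0  0  1  1  2  0  3  1  2
So g(8) = 2.
Heap B is a plain Nim heap of size 7, so its Grundy value is 7.
By the Sprague-Grundy theorem, the Grundy value of a sum of independent games is the XOR of the component values.
Combined value = 2 ⊕ 7 = 5.

5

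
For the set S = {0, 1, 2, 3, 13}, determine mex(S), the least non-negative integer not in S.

The values 0, 1, 2, 3 are all present; 4 is the first non-negative integer missing from the set.

4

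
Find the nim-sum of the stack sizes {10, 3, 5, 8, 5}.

Compute the nim-sum pairwise:
10 ^ 3 = 9
9 ^ 5 = 12
12 ^ 8 = 4
4 ^ 5 = 1

1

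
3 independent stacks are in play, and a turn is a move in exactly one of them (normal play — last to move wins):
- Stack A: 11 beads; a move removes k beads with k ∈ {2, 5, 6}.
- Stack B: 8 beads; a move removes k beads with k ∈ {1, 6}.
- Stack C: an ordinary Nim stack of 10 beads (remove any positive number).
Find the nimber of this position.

For stack A, compute g(0), g(1), … with moves {2, 5, 6}:
k:     0  1  2  3  4  5  6  7  8  9 10 11
g(k):  0  0  1  1  0  2  1  3  0  2  1  0
So g(11) = 0.
For stack B, compute g(0), g(1), … with moves {1, 6}:
g(0) = mex{} = 0
g(1) = mex{0} = 1
g(2) = mex{1} = 0
g(3) = mex{0} = 1
g(4) = mex{1} = 0
g(5) = mex{0} = 1
g(6) = mex{0,1} = 2
g(7) = mex{1,2} = 0
g(8) = mex{0} = 1
So g(8) = 1.
Stack C is a plain Nim stack of size 10, so its Grundy value is 10.
The value of a disjunctive sum is the nim-sum of the parts.
Combined value = 0 ⊕ 1 ⊕ 10 = 11.

11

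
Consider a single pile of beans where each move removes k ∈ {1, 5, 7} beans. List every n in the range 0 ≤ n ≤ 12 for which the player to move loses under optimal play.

Build the Grundy sequence with g(k) = mex{g(k−s) : s ∈ {1, 5, 7}, s ≤ k}:
k:     0  1  2  3  4  5  6  7  8  9 10 11 12
g(k):  0  1  0  1  0  1  0  1  0  1  0  1  0
The P-positions (g = 0) in 0..12 are 0, 2, 4, 6, 8, 10, 12.

0, 2, 4, 6, 8, 10, 12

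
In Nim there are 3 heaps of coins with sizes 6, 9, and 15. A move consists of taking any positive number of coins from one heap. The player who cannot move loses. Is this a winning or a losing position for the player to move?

Losing position

Nim-sum: 6 ^ 9 ^ 15 = 0.
The nim-sum is 0, so this is a P-position: the player to move is in a losing position under optimal play.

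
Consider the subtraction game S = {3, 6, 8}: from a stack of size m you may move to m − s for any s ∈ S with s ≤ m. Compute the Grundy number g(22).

Compute g(0), g(1), … for moves {3, 6, 8}:
k:     0  1  2  3  4  5  6  7  8  9 10 11 12 13 14 15 16 17 18 19 20 21 22
g(k):  0  0  0  1  1  1  2  2  2  3  3  0  0  0  1  1  1  2  2  2  3  3  0
So g(22) = 0.

0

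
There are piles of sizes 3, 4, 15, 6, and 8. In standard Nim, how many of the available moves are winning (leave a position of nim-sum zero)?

Nim-sum: 3 XOR 4 XOR 15 XOR 6 XOR 8 = 6.
The overall nim-sum is X = 6. A pile of size p has a winning move iff p XOR X < p (reduce it to p XOR X).
  3: 3 XOR 6 = 5 ≥ 3 — no move.
  4: 4 XOR 6 = 2 < 4 — winning move (to 2).
  15: 15 XOR 6 = 9 < 15 — winning move (to 9).
  6: 6 XOR 6 = 0 < 6 — winning move (to 0).
  8: 8 XOR 6 = 14 ≥ 8 — no move.
That gives 3 winning moves.

3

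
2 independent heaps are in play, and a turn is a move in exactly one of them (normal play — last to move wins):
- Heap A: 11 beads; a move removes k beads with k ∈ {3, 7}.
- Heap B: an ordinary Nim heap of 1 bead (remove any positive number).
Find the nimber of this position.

1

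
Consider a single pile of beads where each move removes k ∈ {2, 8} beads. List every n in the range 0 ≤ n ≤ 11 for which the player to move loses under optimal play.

0, 1, 4, 5, 10, 11

Build the Grundy sequence with g(k) = mex{g(k−s) : s ∈ {2, 8}, s ≤ k}:
k:     0  1  2  3  4  5  6  7  8  9 10 11
g(k):  0  0  1  1  0  0  1  1  2  2  0  0
The P-positions (g = 0) in 0..11 are 0, 1, 4, 5, 10, 11.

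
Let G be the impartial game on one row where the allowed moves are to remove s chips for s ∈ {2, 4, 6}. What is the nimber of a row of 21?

Grundy values for subtraction set {2, 4, 6}:
k:     0  1  2  3  4  5  6  7  8  9 10 11 12 13 14 15 16 17 18 19 20 21
g(k):  0  0  1  1  2  2  3  3  0  0  1  1  2  2  3  3  0  0  1  1  2  2
So g(21) = 2.

2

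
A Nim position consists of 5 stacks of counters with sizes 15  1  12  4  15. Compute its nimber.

9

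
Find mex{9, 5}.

0

0 is not in the set, so the mex is 0.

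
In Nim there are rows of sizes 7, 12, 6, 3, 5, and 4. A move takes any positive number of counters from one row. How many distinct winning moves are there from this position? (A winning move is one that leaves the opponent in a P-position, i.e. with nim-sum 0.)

1

Nim-sum: 7 ⊕ 12 ⊕ 6 ⊕ 3 ⊕ 5 ⊕ 4 = 15.
The overall nim-sum is X = 15. A row of size p has a winning move iff p XOR X < p (reduce it to p XOR X).
  7: 7 XOR 15 = 8 ≥ 7 — no move.
  12: 12 XOR 15 = 3 < 12 — winning move (to 3).
  6: 6 XOR 15 = 9 ≥ 6 — no move.
  3: 3 XOR 15 = 12 ≥ 3 — no move.
  5: 5 XOR 15 = 10 ≥ 5 — no move.
  4: 4 XOR 15 = 11 ≥ 4 — no move.
That gives 1 winning move.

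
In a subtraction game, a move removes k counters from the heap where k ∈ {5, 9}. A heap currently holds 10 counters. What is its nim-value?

2

Grundy values for subtraction set {5, 9}:
g(0) = mex{} = 0
g(1) = mex{} = 0
g(2) = mex{} = 0
g(3) = mex{} = 0
g(4) = mex{} = 0
g(5) = mex{0} = 1
g(6) = mex{0} = 1
g(7) = mex{0} = 1
g(8) = mex{0} = 1
g(9) = mex{0} = 1
g(10) = mex{0,1} = 2
So g(10) = 2.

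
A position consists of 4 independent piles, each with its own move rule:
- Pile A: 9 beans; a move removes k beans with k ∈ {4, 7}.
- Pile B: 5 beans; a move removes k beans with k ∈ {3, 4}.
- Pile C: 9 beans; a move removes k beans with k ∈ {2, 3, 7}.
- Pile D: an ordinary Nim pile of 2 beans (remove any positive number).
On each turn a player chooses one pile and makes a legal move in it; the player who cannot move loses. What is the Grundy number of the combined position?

3

Grundy values for pile A (subtraction set {4, 7}):
k:     0  1  2  3  4  5  6  7  8  9
g(k):  0  0  0  0  1  1  1  1  2  2
So g(9) = 2.
For pile B, compute g(0), g(1), … with moves {3, 4}:
g(0) = mex{} = 0
g(1) = mex{} = 0
g(2) = mex{} = 0
g(3) = mex{0} = 1
g(4) = mex{0} = 1
g(5) = mex{0} = 1
So g(5) = 1.
Build the Grundy sequence for pile C with g(k) = mex{g(k−s) : s ∈ {2, 3, 7}, s ≤ k}:
g(0) = mex{} = 0
g(1) = mex{} = 0
g(2) = mex{0} = 1
g(3) = mex{0} = 1
g(4) = mex{0,1} = 2
g(5) = mex{1} = 0
g(6) = mex{1,2} = 0
g(7) = mex{0,2} = 1
g(8) = mex{0} = 1
g(9) = mex{0,1} = 2
So g(9) = 2.
Pile D is a plain Nim pile of size 2, so its Grundy value is 2.
By the Sprague-Grundy theorem, the Grundy value of a sum of independent games is the XOR of the component values.
Combined value = 2 XOR 1 XOR 2 XOR 2 = 3.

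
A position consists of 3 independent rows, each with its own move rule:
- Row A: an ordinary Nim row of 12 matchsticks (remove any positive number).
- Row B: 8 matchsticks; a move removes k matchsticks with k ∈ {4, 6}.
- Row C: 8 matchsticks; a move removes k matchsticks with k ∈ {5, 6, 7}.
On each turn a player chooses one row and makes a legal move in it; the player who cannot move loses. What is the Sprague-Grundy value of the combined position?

15

Row A is a plain Nim row of size 12, so its Grundy value is 12.
Build the Grundy sequence for row B with g(k) = mex{g(k−s) : s ∈ {4, 6}, s ≤ k}:
g(0) = mex{} = 0
g(1) = mex{} = 0
g(2) = mex{} = 0
g(3) = mex{} = 0
g(4) = mex{0} = 1
g(5) = mex{0} = 1
g(6) = mex{0} = 1
g(7) = mex{0} = 1
g(8) = mex{0,1} = 2
So g(8) = 2.
Build the Grundy sequence for row C with g(k) = mex{g(k−s) : s ∈ {5, 6, 7}, s ≤ k}:
g(0) = mex{} = 0
g(1) = mex{} = 0
g(2) = mex{} = 0
g(3) = mex{} = 0
g(4) = mex{} = 0
g(5) = mex{0} = 1
g(6) = mex{0} = 1
g(7) = mex{0} = 1
g(8) = mex{0} = 1
So g(8) = 1.
The value of a disjunctive sum is the nim-sum of the parts.
Combined value = 12 XOR 2 XOR 1 = 15.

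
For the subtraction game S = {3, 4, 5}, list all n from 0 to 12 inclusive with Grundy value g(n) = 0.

0, 1, 2, 8, 9, 10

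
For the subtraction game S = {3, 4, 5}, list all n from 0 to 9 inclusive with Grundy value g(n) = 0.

Compute g(0), g(1), … for moves {3, 4, 5}:
k:     0  1  2  3  4  5  6  7  8  9
g(k):  0  0  0  1  1  1  2  2  0  0
The P-positions (g = 0) in 0..9 are 0, 1, 2, 8, 9.

0, 1, 2, 8, 9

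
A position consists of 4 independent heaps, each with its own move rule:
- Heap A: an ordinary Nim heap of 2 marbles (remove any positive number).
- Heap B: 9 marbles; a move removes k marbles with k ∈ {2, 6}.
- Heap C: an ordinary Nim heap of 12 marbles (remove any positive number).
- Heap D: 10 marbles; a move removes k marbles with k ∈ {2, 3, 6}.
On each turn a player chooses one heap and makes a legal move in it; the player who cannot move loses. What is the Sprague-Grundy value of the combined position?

14

Heap A is a plain Nim heap of size 2, so its Grundy value is 2.
Build the Grundy sequence for heap B with g(k) = mex{g(k−s) : s ∈ {2, 6}, s ≤ k}:
k:     0  1  2  3  4  5  6  7  8  9
g(k):  0  0  1  1  0  0  1  1  0  0
So g(9) = 0.
Heap C is a plain Nim heap of size 12, so its Grundy value is 12.
Build the Grundy sequence for heap D with g(k) = mex{g(k−s) : s ∈ {2, 3, 6}, s ≤ k}:
g(0) = mex{} = 0
g(1) = mex{} = 0
g(2) = mex{0} = 1
g(3) = mex{0} = 1
g(4) = mex{0,1} = 2
g(5) = mex{1} = 0
g(6) = mex{0,1,2} = 3
g(7) = mex{0,2} = 1
g(8) = mex{0,1,3} = 2
g(9) = mex{1,3} = 0
g(10) = mex{1,2} = 0
So g(10) = 0.
By the Sprague-Grundy theorem, the Grundy value of a sum of independent games is the XOR of the component values.
Combined value = 2 ⊕ 0 ⊕ 12 ⊕ 0 = 14.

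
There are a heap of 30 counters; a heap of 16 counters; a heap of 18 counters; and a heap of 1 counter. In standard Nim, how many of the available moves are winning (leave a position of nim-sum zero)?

Write each in binary and XOR column by column:
  11110  (30)
  10000  (16)
  10010  (18)
  00001  (1)
  -----
  11101  (29)
The overall nim-sum is X = 29. A heap of size p has a winning move iff p XOR X < p (reduce it to p XOR X).
  30: 30 XOR 29 = 3 < 30 — winning move (to 3).
  16: 16 XOR 29 = 13 < 16 — winning move (to 13).
  18: 18 XOR 29 = 15 < 18 — winning move (to 15).
  1: 1 XOR 29 = 28 ≥ 1 — no move.
That gives 3 winning moves.

3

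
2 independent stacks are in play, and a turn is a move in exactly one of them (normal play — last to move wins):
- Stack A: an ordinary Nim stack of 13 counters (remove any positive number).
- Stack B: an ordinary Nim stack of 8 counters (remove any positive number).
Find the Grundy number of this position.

5

Stack A is a plain Nim stack of size 13, so its Grundy value is 13.
Stack B is a plain Nim stack of size 8, so its Grundy value is 8.
The value of a disjunctive sum is the nim-sum of the parts.
Combined value = 13 ⊕ 8 = 5.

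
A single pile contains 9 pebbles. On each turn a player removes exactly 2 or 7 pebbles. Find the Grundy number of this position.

0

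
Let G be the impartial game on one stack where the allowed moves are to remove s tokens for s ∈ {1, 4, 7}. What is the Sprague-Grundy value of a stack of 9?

1

Compute g(0), g(1), … for moves {1, 4, 7}:
k:     0  1  2  3  4  5  6  7  8  9
g(k):  0  1  0  1  2  0  1  2  0  1
So g(9) = 1.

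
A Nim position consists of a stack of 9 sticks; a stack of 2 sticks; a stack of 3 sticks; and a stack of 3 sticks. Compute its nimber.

11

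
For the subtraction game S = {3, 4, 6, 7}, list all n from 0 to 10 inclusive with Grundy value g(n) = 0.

0, 1, 2, 10

Grundy values for subtraction set {3, 4, 6, 7}:
g(0) = mex{} = 0
g(1) = mex{} = 0
g(2) = mex{} = 0
g(3) = mex{0} = 1
g(4) = mex{0} = 1
g(5) = mex{0} = 1
g(6) = mex{0,1} = 2
g(7) = mex{0,1} = 2
g(8) = mex{0,1} = 2
g(9) = mex{0,1,2} = 3
g(10) = mex{1,2} = 0
The P-positions (g = 0) in 0..10 are 0, 1, 2, 10.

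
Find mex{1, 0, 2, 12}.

The values 0, 1, 2 are all present; 3 is the first non-negative integer missing from the set.

3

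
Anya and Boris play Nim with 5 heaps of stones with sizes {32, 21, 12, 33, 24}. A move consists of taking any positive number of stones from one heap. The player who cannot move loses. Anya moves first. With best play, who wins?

Boris wins

Nim-sum: 32 ^ 21 ^ 12 ^ 33 ^ 24 = 0.
The nim-sum is 0, so this is a P-position: the player to move is in a losing position under optimal play; Anya is about to move from it and so loses — Boris wins.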